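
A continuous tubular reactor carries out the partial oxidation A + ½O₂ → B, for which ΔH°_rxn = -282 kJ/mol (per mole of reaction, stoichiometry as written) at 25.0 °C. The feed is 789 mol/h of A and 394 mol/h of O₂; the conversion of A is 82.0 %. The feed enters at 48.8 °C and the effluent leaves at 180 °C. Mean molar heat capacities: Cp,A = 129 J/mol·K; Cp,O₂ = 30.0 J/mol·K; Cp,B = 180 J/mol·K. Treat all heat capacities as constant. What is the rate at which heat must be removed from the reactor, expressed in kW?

Q_out = 45.5 kW

Extent of reaction ξ = 0.820 × 789 = 646.98 mol/h
Reaction term: ξ·ΔH°_rxn = 646.98 × -282 = -182450 kJ/h
Sensible, feed 48.8→25 °C: -2703.7 kJ/h
Outlet flows (mol/h): A 142.02, O₂ 70.51, B 646.98
Sensible, products 25→180 °C: 21218 kJ/h
Q = ΔH = -163930 kJ/h = -45.537 kW
Heat removed = 45.537 kW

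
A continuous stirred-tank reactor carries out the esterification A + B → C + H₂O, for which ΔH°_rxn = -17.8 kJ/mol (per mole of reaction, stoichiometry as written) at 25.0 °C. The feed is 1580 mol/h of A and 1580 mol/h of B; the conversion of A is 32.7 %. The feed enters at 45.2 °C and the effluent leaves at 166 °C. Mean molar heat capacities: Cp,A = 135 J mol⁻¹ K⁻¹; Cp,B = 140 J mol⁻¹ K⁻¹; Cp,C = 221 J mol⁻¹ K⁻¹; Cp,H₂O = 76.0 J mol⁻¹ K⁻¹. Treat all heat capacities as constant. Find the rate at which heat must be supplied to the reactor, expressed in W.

Q_in = 12500 W

Extent of reaction ξ = 0.327 × 1580 = 516.66 mol/h
Reaction term: ξ·ΔH°_rxn = 516.66 × -17.8 = -9196.5 kJ/h
Sensible, feed 45.2→25 °C: -8776.9 kJ/h
Outlet flows (mol/h): A 1063.3, B 1063.3, C 516.66, H₂O 516.66
Sensible, products 25→166 °C: 62867 kJ/h
Q = ΔH = 44894 kJ/h = 12.47 kW
Heat supplied = 12470 W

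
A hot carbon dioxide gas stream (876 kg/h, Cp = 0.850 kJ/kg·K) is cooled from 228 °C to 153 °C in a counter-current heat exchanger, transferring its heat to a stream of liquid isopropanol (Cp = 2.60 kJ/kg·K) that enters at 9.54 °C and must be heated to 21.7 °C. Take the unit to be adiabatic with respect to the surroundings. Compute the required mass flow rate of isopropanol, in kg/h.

ṁ_c = 1770 kg/h

Heat released by hot stream: Q = 876 × 0.850 × (228 − 153) = 55845 kJ/h
Energy balance on cold side (adiabatic exchanger): Q = ṁ_c·Cp_c·(T_c,out − T_c,in)
ṁ_c = 55845 / [2.60 × (21.7 − 9.54)] = 1766.4 kg/h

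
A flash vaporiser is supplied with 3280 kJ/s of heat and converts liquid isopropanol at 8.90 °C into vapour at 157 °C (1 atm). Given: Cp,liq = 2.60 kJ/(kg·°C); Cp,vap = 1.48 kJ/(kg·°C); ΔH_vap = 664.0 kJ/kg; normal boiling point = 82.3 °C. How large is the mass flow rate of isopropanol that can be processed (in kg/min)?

Δh = 2.60×(82.3−8.90) + 664.0 + 1.48×(157−82.3) = 965.4 kJ/kg
Q = 3280 kJ/s = 3280 kJ/s = 196800 kJ/min
ṁ = Q/Δh = 196800 / 965.4 = 203.85 kg/min

ṁ = 204 kg/min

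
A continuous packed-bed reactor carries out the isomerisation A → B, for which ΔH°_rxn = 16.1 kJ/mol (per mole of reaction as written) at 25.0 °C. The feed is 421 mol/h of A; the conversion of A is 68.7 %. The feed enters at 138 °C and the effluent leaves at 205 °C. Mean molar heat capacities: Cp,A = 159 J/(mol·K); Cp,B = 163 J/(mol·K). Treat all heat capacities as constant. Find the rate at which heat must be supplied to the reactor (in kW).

Q_in = 2.60 kW

Extent of reaction ξ = 0.687 × 421 = 289.23 mol/h
Reaction term: ξ·ΔH°_rxn = 289.23 × 16.1 = 4656.6 kJ/h
Sensible, feed 138→25 °C: -7564.1 kJ/h
Outlet flows (mol/h): A 131.77, B 289.23
Sensible, products 25→205 °C: 12257 kJ/h
Q = ΔH = 9349.7 kJ/h = 2.5971 kW
Heat supplied = 2.5971 kW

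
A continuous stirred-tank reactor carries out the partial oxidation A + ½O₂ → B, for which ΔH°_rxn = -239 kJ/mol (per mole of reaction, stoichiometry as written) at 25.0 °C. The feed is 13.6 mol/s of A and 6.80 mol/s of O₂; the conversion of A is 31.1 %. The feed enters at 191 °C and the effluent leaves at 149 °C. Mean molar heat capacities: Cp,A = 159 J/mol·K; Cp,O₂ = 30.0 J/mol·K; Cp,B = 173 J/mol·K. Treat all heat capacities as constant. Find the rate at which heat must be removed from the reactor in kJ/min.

Extent of reaction ξ = 0.311 × 13.6 = 4.2296 mol/s
Reaction term: ξ·ΔH°_rxn = 4.2296 × -239 = -1010.9 kJ/s
Sensible, feed 191→25 °C: -392.82 kJ/s
Outlet flows (mol/s): A 9.3704, O₂ 4.6852, B 4.2296
Sensible, products 25→149 °C: 292.91 kJ/s
Q = ΔH = -1110.8 kJ/s = -1110.8 kW
Heat removed = 66647 kJ/min

Q_out = 66600 kJ/min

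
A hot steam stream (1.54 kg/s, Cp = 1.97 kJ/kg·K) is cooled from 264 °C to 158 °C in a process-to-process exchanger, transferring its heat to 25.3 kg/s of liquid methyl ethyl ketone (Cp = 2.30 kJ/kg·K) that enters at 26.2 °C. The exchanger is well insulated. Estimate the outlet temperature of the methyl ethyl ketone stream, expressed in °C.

T_c,out = 31.7 °C

Heat released by hot stream: Q = 1.54 × 1.97 × (264 − 158) = 321.58 kJ/s
Energy balance on cold side (adiabatic exchanger): Q = ṁ_c·Cp_c·(T_c,out − T_c,in)
T_c,out = 26.2 + 321.58/(25.3 × 2.30) = 31.726 °C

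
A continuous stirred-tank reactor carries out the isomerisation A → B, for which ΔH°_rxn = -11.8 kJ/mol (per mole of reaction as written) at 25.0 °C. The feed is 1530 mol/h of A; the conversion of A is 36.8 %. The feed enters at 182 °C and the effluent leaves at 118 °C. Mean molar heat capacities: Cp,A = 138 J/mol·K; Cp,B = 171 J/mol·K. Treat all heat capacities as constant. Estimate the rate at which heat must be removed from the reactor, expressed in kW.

Extent of reaction ξ = 0.368 × 1530 = 563.04 mol/h
Reaction term: ξ·ΔH°_rxn = 563.04 × -11.8 = -6643.9 kJ/h
Sensible, feed 182→25 °C: -33149 kJ/h
Outlet flows (mol/h): A 966.96, B 563.04
Sensible, products 25→118 °C: 21364 kJ/h
Q = ΔH = -18429 kJ/h = -5.1191 kW
Heat removed = 5.1191 kW

Q_out = 5.12 kW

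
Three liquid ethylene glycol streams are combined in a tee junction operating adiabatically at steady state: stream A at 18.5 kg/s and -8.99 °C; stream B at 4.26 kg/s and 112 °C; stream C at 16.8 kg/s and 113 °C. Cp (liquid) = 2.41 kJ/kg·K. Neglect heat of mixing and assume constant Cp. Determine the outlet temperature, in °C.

T_out = 55.8 °C

Energy balance with Q = 0: Σ ṁᵢCp,ᵢ(T_out − Tᵢ) = 0
Σ ṁᵢCp,ᵢTᵢ = 18.5×2.41×-8.99 + 4.26×2.41×112 + 16.8×2.41×113 = 5324.2
Σ ṁᵢCp,ᵢ = 18.5×2.41 + 4.26×2.41 + 16.8×2.41 = 95.34
T_out = 5324.2 / 95.34 = 55.844 °C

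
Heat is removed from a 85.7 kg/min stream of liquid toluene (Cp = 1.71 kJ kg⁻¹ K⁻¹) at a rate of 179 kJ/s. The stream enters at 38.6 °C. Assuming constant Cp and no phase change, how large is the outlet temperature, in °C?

Q = 179 kJ/s = 10740 kJ/min
ΔT = Q/(ṁ·Cp) = 10740/(85.7×1.71) = 73.287 K
T_out = 38.6 − 73.287 = -34.687 °C

T_out = -34.7 °C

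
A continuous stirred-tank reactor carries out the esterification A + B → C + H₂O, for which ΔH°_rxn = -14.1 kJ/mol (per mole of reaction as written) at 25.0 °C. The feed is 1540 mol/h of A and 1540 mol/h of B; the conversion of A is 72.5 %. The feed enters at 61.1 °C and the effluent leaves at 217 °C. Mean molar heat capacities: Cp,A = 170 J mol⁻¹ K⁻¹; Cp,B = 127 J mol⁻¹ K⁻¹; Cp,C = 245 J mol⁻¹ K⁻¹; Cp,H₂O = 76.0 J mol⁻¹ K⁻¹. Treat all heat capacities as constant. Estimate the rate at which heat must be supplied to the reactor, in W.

Extent of reaction ξ = 0.725 × 1540 = 1116.5 mol/h
Reaction term: ξ·ΔH°_rxn = 1116.5 × -14.1 = -15743 kJ/h
Sensible, feed 61.1→25 °C: -16511 kJ/h
Outlet flows (mol/h): A 423.5, B 423.5, C 1116.5, H₂O 1116.5
Sensible, products 25→217 °C: 92962 kJ/h
Q = ΔH = 60708 kJ/h = 16.863 kW
Heat supplied = 16863 W

Q_in = 16900 W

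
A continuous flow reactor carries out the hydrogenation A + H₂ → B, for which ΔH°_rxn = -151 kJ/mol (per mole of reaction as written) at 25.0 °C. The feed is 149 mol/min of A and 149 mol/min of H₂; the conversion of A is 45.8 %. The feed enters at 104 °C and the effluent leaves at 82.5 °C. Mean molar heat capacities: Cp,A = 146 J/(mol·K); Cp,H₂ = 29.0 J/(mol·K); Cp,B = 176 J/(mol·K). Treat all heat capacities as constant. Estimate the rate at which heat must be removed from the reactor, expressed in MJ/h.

Q_out = 652 MJ/h

Extent of reaction ξ = 0.458 × 149 = 68.242 mol/min
Reaction term: ξ·ΔH°_rxn = 68.242 × -151 = -10305 kJ/min
Sensible, feed 104→25 °C: -2059.9 kJ/min
Outlet flows (mol/min): A 80.758, H₂ 80.758, B 68.242
Sensible, products 25→82.5 °C: 1503.2 kJ/min
Q = ΔH = -10861 kJ/min = -181.02 kW
Heat removed = 651.67 MJ/h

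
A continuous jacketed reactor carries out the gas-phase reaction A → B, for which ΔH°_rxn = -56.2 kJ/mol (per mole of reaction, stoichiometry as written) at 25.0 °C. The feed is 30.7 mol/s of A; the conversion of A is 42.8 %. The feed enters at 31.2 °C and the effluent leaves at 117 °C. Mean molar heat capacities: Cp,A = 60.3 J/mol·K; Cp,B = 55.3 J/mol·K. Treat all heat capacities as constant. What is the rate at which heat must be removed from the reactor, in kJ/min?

Q_out = 35100 kJ/min

Extent of reaction ξ = 0.428 × 30.7 = 13.14 mol/s
Reaction term: ξ·ΔH°_rxn = 13.14 × -56.2 = -738.45 kJ/s
Sensible, feed 31.2→25 °C: -11.478 kJ/s
Outlet flows (mol/s): A 17.56, B 13.14
Sensible, products 25→117 °C: 164.27 kJ/s
Q = ΔH = -585.66 kJ/s = -585.66 kW
Heat removed = 35139 kJ/min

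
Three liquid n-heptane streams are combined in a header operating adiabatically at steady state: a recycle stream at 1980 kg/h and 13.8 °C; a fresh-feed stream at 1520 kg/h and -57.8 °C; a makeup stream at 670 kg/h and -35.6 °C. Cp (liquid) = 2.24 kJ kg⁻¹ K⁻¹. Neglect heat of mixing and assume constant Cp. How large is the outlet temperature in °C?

Energy balance with Q = 0: Σ ṁᵢCp,ᵢ(T_out − Tᵢ) = 0
T_out = Σ ṁᵢCp,ᵢTᵢ / Σ ṁᵢCp,ᵢ
      = -189020 / 9340.8 = -20.236 °C

T_out = -20.2 °C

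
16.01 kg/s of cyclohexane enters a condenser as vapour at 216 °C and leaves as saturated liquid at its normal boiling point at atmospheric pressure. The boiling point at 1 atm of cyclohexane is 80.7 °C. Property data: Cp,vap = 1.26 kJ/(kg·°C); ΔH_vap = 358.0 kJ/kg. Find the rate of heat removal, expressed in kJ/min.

Q_c = 508000 kJ/min

vapour 216→80.7 °C: -170.48 kJ/kg
condensation at 80.7 °C: -358 kJ/kg
Δh = -170.48 + -358 = -528.48 kJ/kg
Q = ṁ·Δh = 16.01 kg/s × -528.48 kJ/kg = -8460.9 kJ/s
|Q| = 8460.9 kW = 507660 kJ/min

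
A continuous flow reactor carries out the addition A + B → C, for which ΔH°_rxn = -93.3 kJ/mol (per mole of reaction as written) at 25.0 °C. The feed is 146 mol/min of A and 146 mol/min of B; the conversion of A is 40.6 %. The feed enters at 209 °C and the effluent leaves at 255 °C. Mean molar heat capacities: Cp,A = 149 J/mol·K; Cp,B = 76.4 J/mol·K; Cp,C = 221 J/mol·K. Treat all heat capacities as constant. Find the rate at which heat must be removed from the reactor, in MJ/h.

Extent of reaction ξ = 0.406 × 146 = 59.276 mol/min
Reaction term: ξ·ΔH°_rxn = 59.276 × -93.3 = -5530.5 kJ/min
Sensible, feed 209→25 °C: -6055.1 kJ/min
Outlet flows (mol/min): A 86.724, B 86.724, C 59.276
Sensible, products 25→255 °C: 7508.9 kJ/min
Q = ΔH = -4076.7 kJ/min = -67.944 kW
Heat removed = 244.6 MJ/h

Q_out = 245 MJ/h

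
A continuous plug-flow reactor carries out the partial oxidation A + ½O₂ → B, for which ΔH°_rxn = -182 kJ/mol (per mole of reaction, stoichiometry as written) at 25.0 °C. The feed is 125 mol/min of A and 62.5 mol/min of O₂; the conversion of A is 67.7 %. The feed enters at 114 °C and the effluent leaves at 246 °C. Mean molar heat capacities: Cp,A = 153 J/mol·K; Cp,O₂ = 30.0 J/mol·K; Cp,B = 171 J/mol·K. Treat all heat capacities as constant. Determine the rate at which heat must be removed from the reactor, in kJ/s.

Extent of reaction ξ = 0.677 × 125 = 84.625 mol/min
Reaction term: ξ·ΔH°_rxn = 84.625 × -182 = -15402 kJ/min
Sensible, feed 114→25 °C: -1869 kJ/min
Outlet flows (mol/min): A 40.375, O₂ 20.188, B 84.625
Sensible, products 25→246 °C: 4697.1 kJ/min
Q = ΔH = -12574 kJ/min = -209.56 kW
Heat removed = 209.56 kJ/s

Q_out = 210 kJ/s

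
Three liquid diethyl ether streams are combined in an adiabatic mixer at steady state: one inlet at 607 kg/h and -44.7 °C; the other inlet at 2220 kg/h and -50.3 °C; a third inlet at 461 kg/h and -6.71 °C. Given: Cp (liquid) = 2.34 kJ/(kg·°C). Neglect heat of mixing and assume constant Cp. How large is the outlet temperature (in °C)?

Adiabatic, steady state ⇒ Σ ṁᵢCp,ᵢ(T_out − Tᵢ) = 0
T_out = Σ ṁᵢCp,ᵢTᵢ / Σ ṁᵢCp,ᵢ
      = -332030 / 7693.9 = -43.155 °C

T_out = -43.2 °C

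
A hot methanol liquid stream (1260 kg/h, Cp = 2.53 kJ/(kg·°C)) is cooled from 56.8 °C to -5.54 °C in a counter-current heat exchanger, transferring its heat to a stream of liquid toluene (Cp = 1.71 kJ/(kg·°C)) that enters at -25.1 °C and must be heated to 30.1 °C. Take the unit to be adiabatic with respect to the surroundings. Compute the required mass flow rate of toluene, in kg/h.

Heat released by hot stream: Q = 1260 × 2.53 × (56.8 − -5.54) = 198730 kJ/h
Energy balance on cold side (adiabatic exchanger): Q = ṁ_c·Cp_c·(T_c,out − T_c,in)
ṁ_c = 198730 / [1.71 × (30.1 − -25.1)] = 2105.3 kg/h

ṁ_c = 2110 kg/h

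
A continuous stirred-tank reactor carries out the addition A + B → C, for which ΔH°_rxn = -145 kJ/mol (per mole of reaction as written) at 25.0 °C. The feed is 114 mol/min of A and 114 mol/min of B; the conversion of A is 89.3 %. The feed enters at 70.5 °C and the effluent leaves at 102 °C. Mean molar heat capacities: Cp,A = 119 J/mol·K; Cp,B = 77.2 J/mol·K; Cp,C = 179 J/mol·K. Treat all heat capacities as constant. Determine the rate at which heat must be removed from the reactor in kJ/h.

Q_out = 851000 kJ/h

Extent of reaction ξ = 0.893 × 114 = 101.8 mol/min
Reaction term: ξ·ΔH°_rxn = 101.8 × -145 = -14761 kJ/min
Sensible, feed 70.5→25 °C: -1017.7 kJ/min
Outlet flows (mol/min): A 12.198, B 12.198, C 101.8
Sensible, products 25→102 °C: 1587.4 kJ/min
Q = ΔH = -14192 kJ/min = -236.53 kW
Heat removed = 851490 kJ/h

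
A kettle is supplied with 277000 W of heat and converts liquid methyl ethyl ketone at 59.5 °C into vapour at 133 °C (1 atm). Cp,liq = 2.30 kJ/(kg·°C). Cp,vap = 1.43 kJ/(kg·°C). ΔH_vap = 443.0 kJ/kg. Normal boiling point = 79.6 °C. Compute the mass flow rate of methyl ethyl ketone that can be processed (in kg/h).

Δh = 2.30×(79.6−59.5) + 443.0 + 1.43×(133−79.6) = 565.59 kJ/kg
Q = 277000 W = 277 kJ/s = 997200 kJ/h
ṁ = Q/Δh = 997200 / 565.59 = 1763.1 kg/h

ṁ = 1760 kg/h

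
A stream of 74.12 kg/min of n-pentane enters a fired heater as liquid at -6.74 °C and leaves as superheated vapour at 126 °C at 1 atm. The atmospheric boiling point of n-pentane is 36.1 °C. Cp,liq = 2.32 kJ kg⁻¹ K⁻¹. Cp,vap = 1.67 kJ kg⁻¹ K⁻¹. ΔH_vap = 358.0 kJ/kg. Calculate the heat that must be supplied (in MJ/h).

Q = 2700 MJ/h

liquid -6.74→36.1 °C: 99.389 kJ/kg
vaporisation at 36.1 °C: 358 kJ/kg
vapour 36.1→126 °C: 150.13 kJ/kg
Δh = 99.389 + 358 + 150.13 = 607.52 kJ/kg
Q = ṁ·Δh = 74.12 kg/min × 607.52 kJ/kg = 45030 kJ/min
|Q| = 750.49 kW = 2701.8 MJ/h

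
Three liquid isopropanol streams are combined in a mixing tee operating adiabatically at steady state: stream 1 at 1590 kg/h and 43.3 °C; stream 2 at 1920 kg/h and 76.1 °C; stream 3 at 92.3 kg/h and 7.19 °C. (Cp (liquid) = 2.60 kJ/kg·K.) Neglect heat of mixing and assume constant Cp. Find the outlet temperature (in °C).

T_out = 59.9 °C

Adiabatic, steady state ⇒ Σ ṁᵢCp,ᵢ(T_out − Tᵢ) = 0
T_out = Σ ṁᵢCp,ᵢTᵢ / Σ ṁᵢCp,ᵢ
      = 560620 / 9366 = 59.857 °C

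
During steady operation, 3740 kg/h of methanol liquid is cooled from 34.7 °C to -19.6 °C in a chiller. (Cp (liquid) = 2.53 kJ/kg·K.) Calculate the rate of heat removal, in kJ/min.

Q_c = 8560 kJ/min

Q = ṁ·Cp·ΔT = 3740 × 2.53 × (-19.6 − 34.7) = -513800 kJ/h
Converting: 513800 / 3600 s = 142.72 kW
Cooling duty = 8563.3 kJ/min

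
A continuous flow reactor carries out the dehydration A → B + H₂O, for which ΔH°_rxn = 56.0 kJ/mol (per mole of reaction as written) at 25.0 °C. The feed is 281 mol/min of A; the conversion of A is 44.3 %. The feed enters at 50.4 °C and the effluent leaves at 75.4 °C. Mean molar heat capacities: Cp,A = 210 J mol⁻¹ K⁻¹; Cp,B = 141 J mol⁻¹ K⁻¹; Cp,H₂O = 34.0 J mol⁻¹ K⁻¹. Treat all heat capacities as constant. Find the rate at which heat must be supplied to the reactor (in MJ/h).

Extent of reaction ξ = 0.443 × 281 = 124.48 mol/min
Reaction term: ξ·ΔH°_rxn = 124.48 × 56.0 = 6971 kJ/min
Sensible, feed 50.4→25 °C: -1498.9 kJ/min
Outlet flows (mol/min): A 156.52, B 124.48, H₂O 124.48
Sensible, products 25→75.4 °C: 2754.5 kJ/min
Q = ΔH = 8226.7 kJ/min = 137.11 kW
Heat supplied = 493.6 MJ/h

Q_in = 494 MJ/h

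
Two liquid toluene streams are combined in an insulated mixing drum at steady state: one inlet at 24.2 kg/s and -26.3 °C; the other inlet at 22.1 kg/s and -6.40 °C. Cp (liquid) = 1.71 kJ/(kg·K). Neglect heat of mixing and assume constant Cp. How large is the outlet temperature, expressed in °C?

Energy balance with Q = 0: Σ ṁᵢCp,ᵢ(T_out − Tᵢ) = 0
T_out = Σ ṁᵢCp,ᵢTᵢ / Σ ṁᵢCp,ᵢ
      = -1330.2 / 79.173 = -16.801 °C

T_out = -16.8 °C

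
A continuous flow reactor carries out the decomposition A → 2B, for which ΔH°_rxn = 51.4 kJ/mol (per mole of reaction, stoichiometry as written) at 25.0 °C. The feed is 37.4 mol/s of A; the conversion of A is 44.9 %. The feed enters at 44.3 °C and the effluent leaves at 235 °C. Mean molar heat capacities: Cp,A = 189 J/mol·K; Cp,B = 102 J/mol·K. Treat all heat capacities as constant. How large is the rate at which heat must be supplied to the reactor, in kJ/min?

Q_in = 136000 kJ/min

Extent of reaction ξ = 0.449 × 37.4 = 16.793 mol/s
Reaction term: ξ·ΔH°_rxn = 16.793 × 51.4 = 863.14 kJ/s
Sensible, feed 44.3→25 °C: -136.42 kJ/s
Outlet flows (mol/s): A 20.607, B 33.585
Sensible, products 25→235 °C: 1537.3 kJ/s
Q = ΔH = 2264 kJ/s = 2264 kW
Heat supplied = 135840 kJ/min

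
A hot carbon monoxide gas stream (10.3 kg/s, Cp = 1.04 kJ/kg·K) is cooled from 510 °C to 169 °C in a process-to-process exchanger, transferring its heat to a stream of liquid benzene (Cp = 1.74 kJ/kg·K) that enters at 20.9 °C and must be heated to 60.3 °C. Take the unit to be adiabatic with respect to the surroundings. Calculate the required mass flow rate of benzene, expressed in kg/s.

ṁ_c = 53.3 kg/s

Heat released by hot stream: Q = 10.3 × 1.04 × (510 − 169) = 3652.8 kJ/s
Energy balance on cold side (adiabatic exchanger): Q = ṁ_c·Cp_c·(T_c,out − T_c,in)
ṁ_c = 3652.8 / [1.74 × (60.3 − 20.9)] = 53.282 kg/s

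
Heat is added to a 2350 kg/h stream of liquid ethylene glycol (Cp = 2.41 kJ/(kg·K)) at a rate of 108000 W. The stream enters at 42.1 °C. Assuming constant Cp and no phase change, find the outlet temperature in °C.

Q = 108000 W = 388800 kJ/h
ΔT = Q/(ṁ·Cp) = 388800/(2350×2.41) = 68.65 K
T_out = 42.1 + 68.65 = 110.75 °C

T_out = 111 °C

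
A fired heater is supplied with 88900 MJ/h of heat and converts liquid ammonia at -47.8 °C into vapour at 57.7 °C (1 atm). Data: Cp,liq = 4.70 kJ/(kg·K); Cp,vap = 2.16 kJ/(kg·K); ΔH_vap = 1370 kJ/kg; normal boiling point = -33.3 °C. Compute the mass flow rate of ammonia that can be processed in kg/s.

Δh = 4.70×(-33.3−-47.8) + 1370 + 2.16×(57.7−-33.3) = 1634.7 kJ/kg
Q = 88900 MJ/h = 24694 kJ/s = 24694 kJ/s
ṁ = Q/Δh = 24694 / 1634.7 = 15.106 kg/s

ṁ = 15.1 kg/s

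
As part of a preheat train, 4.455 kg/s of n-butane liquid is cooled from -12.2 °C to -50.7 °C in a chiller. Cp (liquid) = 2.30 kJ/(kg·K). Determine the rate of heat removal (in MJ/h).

Q_c = 1420 MJ/h

Q = ṁ·Cp·ΔT = 4.455 × 2.30 × (-50.7 − -12.2) = -394.49 kJ/s
Cooling duty = 1420.2 MJ/h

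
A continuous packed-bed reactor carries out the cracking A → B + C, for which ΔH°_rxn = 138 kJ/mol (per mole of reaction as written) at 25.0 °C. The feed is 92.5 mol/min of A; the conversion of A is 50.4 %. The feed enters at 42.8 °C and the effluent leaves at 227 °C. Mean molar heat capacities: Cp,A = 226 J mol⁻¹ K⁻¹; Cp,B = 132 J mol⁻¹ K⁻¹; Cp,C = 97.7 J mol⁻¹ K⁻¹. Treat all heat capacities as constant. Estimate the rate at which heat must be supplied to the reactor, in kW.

Extent of reaction ξ = 0.504 × 92.5 = 46.62 mol/min
Reaction term: ξ·ΔH°_rxn = 46.62 × 138 = 6433.6 kJ/min
Sensible, feed 42.8→25 °C: -372.11 kJ/min
Outlet flows (mol/min): A 45.88, B 46.62, C 46.62
Sensible, products 25→227 °C: 4257.7 kJ/min
Q = ΔH = 10319 kJ/min = 171.99 kW
Heat supplied = 171.99 kW

Q_in = 172 kW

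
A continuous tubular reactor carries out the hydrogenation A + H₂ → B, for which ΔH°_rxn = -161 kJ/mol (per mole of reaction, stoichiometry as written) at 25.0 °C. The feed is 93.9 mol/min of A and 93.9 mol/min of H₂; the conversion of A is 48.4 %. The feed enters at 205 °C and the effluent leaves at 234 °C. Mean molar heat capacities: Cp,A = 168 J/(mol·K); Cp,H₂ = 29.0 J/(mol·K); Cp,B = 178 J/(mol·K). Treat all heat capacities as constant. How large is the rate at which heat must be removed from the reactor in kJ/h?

Extent of reaction ξ = 0.484 × 93.9 = 45.448 mol/min
Reaction term: ξ·ΔH°_rxn = 45.448 × -161 = -7317.1 kJ/min
Sensible, feed 205→25 °C: -3329.7 kJ/min
Outlet flows (mol/min): A 48.452, H₂ 48.452, B 45.448
Sensible, products 25→234 °C: 3685.7 kJ/min
Q = ΔH = -6961.1 kJ/min = -116.02 kW
Heat removed = 417670 kJ/h

Q_out = 418000 kJ/h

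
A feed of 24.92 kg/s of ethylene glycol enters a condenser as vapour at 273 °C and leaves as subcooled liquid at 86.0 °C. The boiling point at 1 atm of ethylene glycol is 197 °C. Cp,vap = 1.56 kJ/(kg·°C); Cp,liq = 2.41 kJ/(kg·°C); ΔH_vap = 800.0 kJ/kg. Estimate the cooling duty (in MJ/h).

Q_c = 106000 MJ/h

vapour 273→197 °C: -118.56 kJ/kg
condensation at 197 °C: -800 kJ/kg
liquid 197→86.0 °C: -267.51 kJ/kg
Δh = -118.56 + -800 + -267.51 = -1186.1 kJ/kg
Q = ṁ·Δh = 24.92 kg/s × -1186.1 kJ/kg = -29557 kJ/s
|Q| = 29557 kW = 106400 MJ/h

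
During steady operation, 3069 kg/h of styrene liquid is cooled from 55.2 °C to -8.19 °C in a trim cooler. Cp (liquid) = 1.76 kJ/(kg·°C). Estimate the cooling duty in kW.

Q = ṁ·Cp·ΔT = 3069 × 1.76 × (-8.19 − 55.2) = -342400 kJ/h
Converting: 342400 / 3600 s = 95.11 kW

Q_c = 95.1 kW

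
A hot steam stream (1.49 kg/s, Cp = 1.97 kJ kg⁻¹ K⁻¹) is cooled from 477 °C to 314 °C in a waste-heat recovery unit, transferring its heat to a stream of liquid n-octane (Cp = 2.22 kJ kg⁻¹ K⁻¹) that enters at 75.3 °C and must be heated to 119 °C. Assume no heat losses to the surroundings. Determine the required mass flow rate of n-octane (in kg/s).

ṁ_c = 4.93 kg/s

Heat released by hot stream: Q = 1.49 × 1.97 × (477 − 314) = 478.45 kJ/s
Energy balance on cold side (adiabatic exchanger): Q = ṁ_c·Cp_c·(T_c,out − T_c,in)
ṁ_c = 478.45 / [2.22 × (119 − 75.3)] = 4.9318 kg/s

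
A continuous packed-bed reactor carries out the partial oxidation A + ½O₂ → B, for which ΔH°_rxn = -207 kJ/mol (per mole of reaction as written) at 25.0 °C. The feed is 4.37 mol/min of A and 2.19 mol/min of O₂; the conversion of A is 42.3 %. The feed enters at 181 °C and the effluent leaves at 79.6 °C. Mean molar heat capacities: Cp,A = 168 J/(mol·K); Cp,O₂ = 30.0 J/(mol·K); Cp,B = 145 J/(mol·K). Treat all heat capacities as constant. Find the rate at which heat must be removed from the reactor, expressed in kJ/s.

Q_out = 7.79 kJ/s

Extent of reaction ξ = 0.423 × 4.37 = 1.8485 mol/min
Reaction term: ξ·ΔH°_rxn = 1.8485 × -207 = -382.64 kJ/min
Sensible, feed 181→25 °C: -124.78 kJ/min
Outlet flows (mol/min): A 2.5215, O₂ 1.2657, B 1.8485
Sensible, products 25→79.6 °C: 39.837 kJ/min
Q = ΔH = -467.58 kJ/min = -7.793 kW
Heat removed = 7.793 kJ/s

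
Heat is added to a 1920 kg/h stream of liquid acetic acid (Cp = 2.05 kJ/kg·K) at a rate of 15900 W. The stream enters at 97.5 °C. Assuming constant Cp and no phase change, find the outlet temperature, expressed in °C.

Q = 15900 W = 57240 kJ/h
ΔT = Q/(ṁ·Cp) = 57240/(1920×2.05) = 14.543 K
T_out = 97.5 + 14.543 = 112.04 °C

T_out = 112 °C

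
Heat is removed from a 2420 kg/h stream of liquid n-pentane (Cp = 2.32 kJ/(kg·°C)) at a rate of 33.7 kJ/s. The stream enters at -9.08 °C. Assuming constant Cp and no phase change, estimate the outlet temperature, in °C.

T_out = -30.7 °C

Q = 33.7 kJ/s = 121320 kJ/h
ΔT = Q/(ṁ·Cp) = 121320/(2420×2.32) = 21.609 K
T_out = -9.08 − 21.609 = -30.689 °C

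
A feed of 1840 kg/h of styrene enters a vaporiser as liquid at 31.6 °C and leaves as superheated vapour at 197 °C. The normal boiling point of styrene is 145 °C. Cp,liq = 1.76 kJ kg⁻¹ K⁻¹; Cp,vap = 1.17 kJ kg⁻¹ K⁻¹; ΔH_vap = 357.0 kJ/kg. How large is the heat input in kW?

Q = 316 kW

liquid 31.6→145 °C: 199.58 kJ/kg
vaporisation at 145 °C: 357 kJ/kg
vapour 145→197 °C: 60.84 kJ/kg
Δh = 199.58 + 357 + 60.84 = 617.42 kJ/kg
Q = ṁ·Δh = 1840 kg/h × 617.42 kJ/kg = 1.1361e+06 kJ/h
|Q| = 315.57 kW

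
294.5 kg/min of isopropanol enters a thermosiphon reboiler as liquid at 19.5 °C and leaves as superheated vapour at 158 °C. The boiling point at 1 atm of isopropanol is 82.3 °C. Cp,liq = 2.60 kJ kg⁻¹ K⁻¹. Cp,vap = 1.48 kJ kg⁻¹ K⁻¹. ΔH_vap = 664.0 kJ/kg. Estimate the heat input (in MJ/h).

Q = 16600 MJ/h

liquid 19.5→82.3 °C: 163.28 kJ/kg
vaporisation at 82.3 °C: 664 kJ/kg
vapour 82.3→158 °C: 112.04 kJ/kg
Δh = 163.28 + 664 + 112.04 = 939.32 kJ/kg
Q = ṁ·Δh = 294.5 kg/min × 939.32 kJ/kg = 276630 kJ/min
|Q| = 4610.5 kW = 16598 MJ/h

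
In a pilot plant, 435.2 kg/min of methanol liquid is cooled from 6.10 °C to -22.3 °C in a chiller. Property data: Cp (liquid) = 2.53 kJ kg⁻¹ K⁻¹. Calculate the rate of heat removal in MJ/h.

Q = ṁ·Cp·ΔT = 435.2 × 2.53 × (-22.3 − 6.10) = -31270 kJ/min
Converting: 31270 / 60 s = 521.17 kW
Cooling duty = 1876.2 MJ/h

Q_c = 1880 MJ/h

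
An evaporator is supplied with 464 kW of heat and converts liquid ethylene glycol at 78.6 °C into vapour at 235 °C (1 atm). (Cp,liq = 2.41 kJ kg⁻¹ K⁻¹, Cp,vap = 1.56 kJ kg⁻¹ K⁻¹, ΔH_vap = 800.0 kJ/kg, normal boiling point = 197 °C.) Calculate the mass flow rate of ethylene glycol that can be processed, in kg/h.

ṁ = 1460 kg/h

Δh = 2.41×(197−78.6) + 800.0 + 1.56×(235−197) = 1144.6 kJ/kg
Q = 464 kW = 464 kJ/s = 1.6704e+06 kJ/h
ṁ = Q/Δh = 1.6704e+06 / 1144.6 = 1459.3 kg/h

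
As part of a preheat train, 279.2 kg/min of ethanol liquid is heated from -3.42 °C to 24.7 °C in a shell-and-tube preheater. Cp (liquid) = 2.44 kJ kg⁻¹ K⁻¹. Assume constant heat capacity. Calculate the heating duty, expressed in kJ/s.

Q = 319 kJ/s

Q = ṁ·Cp·ΔT = 279.2 × 2.44 × (24.7 − -3.42) = 19157 kJ/min
Converting: 19157 / 60 s = 319.28 kW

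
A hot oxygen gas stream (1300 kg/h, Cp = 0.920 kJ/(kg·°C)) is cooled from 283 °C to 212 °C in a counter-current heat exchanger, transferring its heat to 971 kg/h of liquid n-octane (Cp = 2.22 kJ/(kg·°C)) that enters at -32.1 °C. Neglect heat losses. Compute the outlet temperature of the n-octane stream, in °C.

T_c,out = 7.29 °C

Heat released by hot stream: Q = 1300 × 0.920 × (283 − 212) = 84916 kJ/h
Energy balance on cold side (adiabatic exchanger): Q = ṁ_c·Cp_c·(T_c,out − T_c,in)
T_c,out = -32.1 + 84916/(971 × 2.22) = 7.2928 °C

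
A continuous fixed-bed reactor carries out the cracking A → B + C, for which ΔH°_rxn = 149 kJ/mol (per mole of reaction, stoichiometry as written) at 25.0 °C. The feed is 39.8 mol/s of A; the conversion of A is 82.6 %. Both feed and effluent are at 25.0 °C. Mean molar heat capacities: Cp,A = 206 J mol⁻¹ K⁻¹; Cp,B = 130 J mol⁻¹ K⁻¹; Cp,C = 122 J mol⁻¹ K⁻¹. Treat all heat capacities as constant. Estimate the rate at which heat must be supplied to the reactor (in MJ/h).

Extent of reaction ξ = 0.826 × 39.8 = 32.875 mol/s
Reaction term: ξ·ΔH°_rxn = 32.875 × 149 = 4898.3 kJ/s
Q = ΔH = 4898.3 kJ/s = 4898.3 kW
Heat supplied = 17634 MJ/h

Q_in = 17600 MJ/h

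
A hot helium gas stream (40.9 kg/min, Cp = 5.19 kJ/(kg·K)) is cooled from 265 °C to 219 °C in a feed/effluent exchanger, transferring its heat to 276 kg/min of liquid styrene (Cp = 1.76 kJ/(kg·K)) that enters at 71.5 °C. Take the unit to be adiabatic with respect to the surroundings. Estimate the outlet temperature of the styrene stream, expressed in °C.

Heat released by hot stream: Q = 40.9 × 5.19 × (265 − 219) = 9764.5 kJ/min
Energy balance on cold side (adiabatic exchanger): Q = ṁ_c·Cp_c·(T_c,out − T_c,in)
T_c,out = 71.5 + 9764.5/(276 × 1.76) = 91.601 °C

T_c,out = 91.6 °C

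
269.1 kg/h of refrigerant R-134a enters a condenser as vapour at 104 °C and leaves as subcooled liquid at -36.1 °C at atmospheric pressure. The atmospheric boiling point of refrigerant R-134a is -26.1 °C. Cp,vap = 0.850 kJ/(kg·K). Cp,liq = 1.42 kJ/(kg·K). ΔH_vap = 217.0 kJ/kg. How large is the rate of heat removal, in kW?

vapour 104→-26.1 °C: -110.58 kJ/kg
condensation at -26.1 °C: -217 kJ/kg
liquid -26.1→-36.1 °C: -14.2 kJ/kg
Δh = -110.58 + -217 + -14.2 = -341.78 kJ/kg
Q = ṁ·Δh = 269.1 kg/h × -341.78 kJ/kg = -91974 kJ/h
|Q| = 25.548 kW

Q_c = 25.5 kW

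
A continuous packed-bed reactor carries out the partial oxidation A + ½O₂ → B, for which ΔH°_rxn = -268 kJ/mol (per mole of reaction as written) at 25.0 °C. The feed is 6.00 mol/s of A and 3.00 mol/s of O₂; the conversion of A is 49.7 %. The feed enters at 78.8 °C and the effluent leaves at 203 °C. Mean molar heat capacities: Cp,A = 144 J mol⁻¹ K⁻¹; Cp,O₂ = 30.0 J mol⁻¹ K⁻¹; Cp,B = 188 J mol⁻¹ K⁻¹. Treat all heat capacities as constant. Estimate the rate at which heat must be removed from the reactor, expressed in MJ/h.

Q_out = 2400 MJ/h

Extent of reaction ξ = 0.497 × 6.00 = 2.982 mol/s
Reaction term: ξ·ΔH°_rxn = 2.982 × -268 = -799.18 kJ/s
Sensible, feed 78.8→25 °C: -51.325 kJ/s
Outlet flows (mol/s): A 3.018, O₂ 1.509, B 2.982
Sensible, products 25→203 °C: 185.21 kJ/s
Q = ΔH = -665.3 kJ/s = -665.3 kW
Heat removed = 2395.1 MJ/h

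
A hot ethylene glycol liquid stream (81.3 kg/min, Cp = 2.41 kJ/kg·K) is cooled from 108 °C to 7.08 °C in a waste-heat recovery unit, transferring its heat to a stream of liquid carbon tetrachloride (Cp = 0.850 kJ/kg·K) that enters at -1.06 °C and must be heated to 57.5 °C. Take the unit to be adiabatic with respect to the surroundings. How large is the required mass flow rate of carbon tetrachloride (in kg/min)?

Heat released by hot stream: Q = 81.3 × 2.41 × (108 − 7.08) = 19774 kJ/min
Energy balance on cold side (adiabatic exchanger): Q = ṁ_c·Cp_c·(T_c,out − T_c,in)
ṁ_c = 19774 / [0.850 × (57.5 − -1.06)] = 397.25 kg/min

ṁ_c = 397 kg/min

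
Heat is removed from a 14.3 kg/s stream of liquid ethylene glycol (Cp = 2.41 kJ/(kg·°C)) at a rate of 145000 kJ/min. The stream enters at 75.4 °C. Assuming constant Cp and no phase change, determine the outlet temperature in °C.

T_out = 5.28 °C

Q = 145000 kJ/min = 2416.7 kJ/s
ΔT = Q/(ṁ·Cp) = 2416.7/(14.3×2.41) = 70.124 K
T_out = 75.4 − 70.124 = 5.2765 °C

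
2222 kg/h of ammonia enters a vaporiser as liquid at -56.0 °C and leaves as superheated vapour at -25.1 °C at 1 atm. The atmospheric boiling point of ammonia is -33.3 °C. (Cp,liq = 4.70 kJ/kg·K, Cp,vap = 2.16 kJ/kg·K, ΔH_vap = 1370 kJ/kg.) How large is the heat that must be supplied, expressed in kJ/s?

liquid -56.0→-33.3 °C: 106.69 kJ/kg
vaporisation at -33.3 °C: 1370 kJ/kg
vapour -33.3→-25.1 °C: 17.712 kJ/kg
Δh = 106.69 + 1370 + 17.712 = 1494.4 kJ/kg
Q = ṁ·Δh = 2222 kg/h × 1494.4 kJ/kg = 3.3206e+06 kJ/h
|Q| = 922.38 kW

Q = 922 kJ/s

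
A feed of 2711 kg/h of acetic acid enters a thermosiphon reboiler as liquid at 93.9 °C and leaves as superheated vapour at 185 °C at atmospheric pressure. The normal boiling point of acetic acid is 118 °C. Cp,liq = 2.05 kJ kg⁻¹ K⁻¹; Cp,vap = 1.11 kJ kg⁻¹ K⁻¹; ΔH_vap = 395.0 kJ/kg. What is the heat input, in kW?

liquid 93.9→118 °C: 49.405 kJ/kg
vaporisation at 118 °C: 395 kJ/kg
vapour 118→185 °C: 74.37 kJ/kg
Δh = 49.405 + 395 + 74.37 = 518.77 kJ/kg
Q = ṁ·Δh = 2711 kg/h × 518.77 kJ/kg = 1.4064e+06 kJ/h
|Q| = 390.67 kW

Q = 391 kW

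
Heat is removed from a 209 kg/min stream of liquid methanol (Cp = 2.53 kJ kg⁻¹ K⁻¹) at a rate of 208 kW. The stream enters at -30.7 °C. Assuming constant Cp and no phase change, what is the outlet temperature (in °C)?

Q = 208 kW = 12480 kJ/min
ΔT = Q/(ṁ·Cp) = 12480/(209×2.53) = 23.602 K
T_out = -30.7 − 23.602 = -54.302 °C

T_out = -54.3 °C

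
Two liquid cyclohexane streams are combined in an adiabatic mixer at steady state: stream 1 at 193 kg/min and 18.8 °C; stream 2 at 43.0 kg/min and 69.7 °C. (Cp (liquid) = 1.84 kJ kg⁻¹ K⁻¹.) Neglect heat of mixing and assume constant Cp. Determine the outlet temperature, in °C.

Adiabatic, steady state ⇒ Σ ṁᵢCp,ᵢ(T_out − Tᵢ) = 0
Σ ṁᵢCp,ᵢTᵢ = 193×1.84×18.8 + 43.0×1.84×69.7 = 12191
Σ ṁᵢCp,ᵢ = 193×1.84 + 43.0×1.84 = 434.24
T_out = 12191 / 434.24 = 28.074 °C

T_out = 28.1 °C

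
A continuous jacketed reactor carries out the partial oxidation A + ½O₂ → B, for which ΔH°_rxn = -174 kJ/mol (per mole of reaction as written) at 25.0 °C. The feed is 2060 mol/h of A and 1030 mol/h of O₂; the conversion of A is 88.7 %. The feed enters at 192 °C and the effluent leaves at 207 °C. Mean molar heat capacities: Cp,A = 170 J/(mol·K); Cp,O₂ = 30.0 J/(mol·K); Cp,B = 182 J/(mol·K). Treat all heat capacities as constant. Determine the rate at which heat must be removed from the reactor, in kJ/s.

Q_out = 87.0 kJ/s

Extent of reaction ξ = 0.887 × 2060 = 1827.2 mol/h
Reaction term: ξ·ΔH°_rxn = 1827.2 × -174 = -317940 kJ/h
Sensible, feed 192→25 °C: -63644 kJ/h
Outlet flows (mol/h): A 232.78, O₂ 116.39, B 1827.2
Sensible, products 25→207 °C: 68363 kJ/h
Q = ΔH = -313220 kJ/h = -87.005 kW
Heat removed = 87.005 kJ/s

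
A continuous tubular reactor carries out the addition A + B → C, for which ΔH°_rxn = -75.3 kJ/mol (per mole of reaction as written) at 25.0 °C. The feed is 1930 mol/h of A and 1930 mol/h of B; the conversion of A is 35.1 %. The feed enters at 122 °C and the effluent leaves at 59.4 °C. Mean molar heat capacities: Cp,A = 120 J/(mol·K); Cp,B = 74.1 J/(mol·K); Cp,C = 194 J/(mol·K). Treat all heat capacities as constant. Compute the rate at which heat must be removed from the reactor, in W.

Q_out = 20700 W

Extent of reaction ξ = 0.351 × 1930 = 677.43 mol/h
Reaction term: ξ·ΔH°_rxn = 677.43 × -75.3 = -51010 kJ/h
Sensible, feed 122→25 °C: -36337 kJ/h
Outlet flows (mol/h): A 1252.6, B 1252.6, C 677.43
Sensible, products 25→59.4 °C: 12884 kJ/h
Q = ΔH = -74464 kJ/h = -20.684 kW
Heat removed = 20684 W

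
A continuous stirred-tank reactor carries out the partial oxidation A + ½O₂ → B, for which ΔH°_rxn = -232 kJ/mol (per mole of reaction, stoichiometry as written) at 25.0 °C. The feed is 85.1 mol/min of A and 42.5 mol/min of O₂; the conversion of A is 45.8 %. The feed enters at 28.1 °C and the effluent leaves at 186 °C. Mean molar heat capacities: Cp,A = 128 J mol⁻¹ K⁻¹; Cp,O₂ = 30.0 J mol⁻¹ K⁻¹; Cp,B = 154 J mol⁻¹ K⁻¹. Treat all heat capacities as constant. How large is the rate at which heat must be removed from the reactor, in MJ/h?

Q_out = 423 MJ/h

Extent of reaction ξ = 0.458 × 85.1 = 38.976 mol/min
Reaction term: ξ·ΔH°_rxn = 38.976 × -232 = -9042.4 kJ/min
Sensible, feed 28.1→25 °C: -37.72 kJ/min
Outlet flows (mol/min): A 46.124, O₂ 23.012, B 38.976
Sensible, products 25→186 °C: 2028 kJ/min
Q = ΔH = -7052.1 kJ/min = -117.53 kW
Heat removed = 423.12 MJ/h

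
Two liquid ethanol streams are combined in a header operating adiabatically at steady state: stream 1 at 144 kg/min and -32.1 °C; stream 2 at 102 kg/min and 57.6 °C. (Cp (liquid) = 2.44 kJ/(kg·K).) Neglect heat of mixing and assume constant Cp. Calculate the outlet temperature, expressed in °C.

T_out = 5.09 °C

No heat crosses the boundary, so H_out = H_in.
Σ ṁᵢCp,ᵢTᵢ = 144×2.44×-32.1 + 102×2.44×57.6 = 3056.8
Σ ṁᵢCp,ᵢ = 144×2.44 + 102×2.44 = 600.24
T_out = 3056.8 / 600.24 = 5.0927 °C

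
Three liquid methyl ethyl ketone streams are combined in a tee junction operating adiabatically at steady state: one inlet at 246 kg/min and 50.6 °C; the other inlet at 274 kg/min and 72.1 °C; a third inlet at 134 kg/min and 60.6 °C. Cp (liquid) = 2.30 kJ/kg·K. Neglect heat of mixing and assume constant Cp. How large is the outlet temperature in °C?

Adiabatic, steady state ⇒ Σ ṁᵢCp,ᵢ(T_out − Tᵢ) = 0
Σ ṁᵢCp,ᵢTᵢ = 246×2.30×50.6 + 274×2.30×72.1 + 134×2.30×60.6 = 92744
Σ ṁᵢCp,ᵢ = 246×2.30 + 274×2.30 + 134×2.30 = 1504.2
T_out = 92744 / 1504.2 = 61.657 °C

T_out = 61.7 °C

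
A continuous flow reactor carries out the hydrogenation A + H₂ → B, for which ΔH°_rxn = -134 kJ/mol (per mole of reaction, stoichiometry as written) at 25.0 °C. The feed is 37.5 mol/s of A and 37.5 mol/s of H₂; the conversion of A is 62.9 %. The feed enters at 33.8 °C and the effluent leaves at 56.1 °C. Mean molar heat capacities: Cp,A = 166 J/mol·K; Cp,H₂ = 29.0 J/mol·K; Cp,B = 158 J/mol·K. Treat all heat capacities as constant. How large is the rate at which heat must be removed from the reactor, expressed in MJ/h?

Q_out = 10900 MJ/h

Extent of reaction ξ = 0.629 × 37.5 = 23.587 mol/s
Reaction term: ξ·ΔH°_rxn = 23.587 × -134 = -3160.7 kJ/s
Sensible, feed 33.8→25 °C: -64.35 kJ/s
Outlet flows (mol/s): A 13.913, H₂ 13.913, B 23.587
Sensible, products 25→56.1 °C: 200.28 kJ/s
Q = ΔH = -3024.8 kJ/s = -3024.8 kW
Heat removed = 10889 MJ/h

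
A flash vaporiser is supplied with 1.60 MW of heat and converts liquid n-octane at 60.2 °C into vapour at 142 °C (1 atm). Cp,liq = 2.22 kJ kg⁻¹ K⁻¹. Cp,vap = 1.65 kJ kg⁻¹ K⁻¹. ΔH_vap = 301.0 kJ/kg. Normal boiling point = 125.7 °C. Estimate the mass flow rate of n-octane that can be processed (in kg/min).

Δh = 2.22×(125.7−60.2) + 301.0 + 1.65×(142−125.7) = 473.31 kJ/kg
Q = 1.60 MW = 1600 kJ/s = 96000 kJ/min
ṁ = Q/Δh = 96000 / 473.31 = 202.83 kg/min

ṁ = 203 kg/min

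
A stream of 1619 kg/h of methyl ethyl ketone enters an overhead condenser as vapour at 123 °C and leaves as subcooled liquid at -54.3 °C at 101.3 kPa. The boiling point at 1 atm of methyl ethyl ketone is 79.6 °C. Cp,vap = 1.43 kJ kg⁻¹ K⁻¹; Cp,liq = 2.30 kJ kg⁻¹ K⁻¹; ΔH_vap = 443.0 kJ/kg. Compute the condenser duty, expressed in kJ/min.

Q_c = 21900 kJ/min

vapour 123→79.6 °C: -62.062 kJ/kg
condensation at 79.6 °C: -443 kJ/kg
liquid 79.6→-54.3 °C: -307.97 kJ/kg
Δh = -62.062 + -443 + -307.97 = -813.03 kJ/kg
Q = ṁ·Δh = 1619 kg/h × -813.03 kJ/kg = -1.3163e+06 kJ/h
|Q| = 365.64 kW = 21938 kJ/min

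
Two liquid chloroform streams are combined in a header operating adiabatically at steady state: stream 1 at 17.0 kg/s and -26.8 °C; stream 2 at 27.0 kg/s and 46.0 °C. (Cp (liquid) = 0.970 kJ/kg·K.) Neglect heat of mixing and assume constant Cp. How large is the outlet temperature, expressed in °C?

Adiabatic, steady state ⇒ Σ ṁᵢCp,ᵢ(T_out − Tᵢ) = 0
Σ ṁᵢCp,ᵢTᵢ = 17.0×0.970×-26.8 + 27.0×0.970×46.0 = 762.81
Σ ṁᵢCp,ᵢ = 17.0×0.970 + 27.0×0.970 = 42.68
T_out = 762.81 / 42.68 = 17.873 °C

T_out = 17.9 °C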